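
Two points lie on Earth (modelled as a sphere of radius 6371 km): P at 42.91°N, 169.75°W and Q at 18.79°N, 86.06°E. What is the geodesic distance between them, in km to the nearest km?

In radians: φ₁ = 0.7489, φ₂ = 0.3279, Δλ = -104.190° = -1.8185 rad.
cos c = sin φ₁ sin φ₂ + cos φ₁ cos φ₂ cos Δλ = (0.6808)(0.3221) + (0.7324)(0.9467)(-0.2451) = 0.04933,
so c = arccos(0.04933) = 1.52145 rad.
Distance = R·c = 6371 × 1.5215 ≈ 9693 km.

9693 km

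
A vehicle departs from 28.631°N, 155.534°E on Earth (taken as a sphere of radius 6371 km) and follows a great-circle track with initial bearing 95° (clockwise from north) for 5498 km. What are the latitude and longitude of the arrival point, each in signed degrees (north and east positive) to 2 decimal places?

Angular distance δ = d/R = 5498/6371 = 0.86297 rad; initial bearing θ = 1.6581 rad.
sin φ₂ = sin φ₁ cos δ + cos φ₁ sin δ cos θ = (0.4792)(0.6502) + (0.8777)(0.7598)(-0.0872) = 0.2534, so φ₂ = 14.68°.
Δλ = atan2(sin θ sin δ cos φ₁, cos δ − sin φ₁ sin φ₂) = atan2(0.6643, 0.5287) = 51.484°.
λ₂ = 155.534° + 51.484° = 207.02° → -152.98° after wrapping to (−180°, 180°].

14.68°, -152.98°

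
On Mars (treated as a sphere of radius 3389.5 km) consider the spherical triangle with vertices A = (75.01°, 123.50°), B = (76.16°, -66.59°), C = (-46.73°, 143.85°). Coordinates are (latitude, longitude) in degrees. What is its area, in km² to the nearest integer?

Side lengths (central angles): a = 2.5837, b = 2.1378, c = 0.5012 rad; semiperimeter s = 2.6113.
By l'Huilier's theorem, tan(E/4) = √[tan(s/2) tan((s−a)/2) tan((s−b)/2) tan((s−c)/2)], giving spherical excess E = 0.5849 rad.
Area = E·R² = 0.5849 × (3389.5)² ≈ 6720149 km².

6720149 km²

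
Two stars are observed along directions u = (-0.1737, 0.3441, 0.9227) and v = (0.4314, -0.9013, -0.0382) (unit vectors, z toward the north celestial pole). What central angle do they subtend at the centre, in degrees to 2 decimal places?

u·v = -0.4203; |u| = 1.0000, |v| = 1.0000.
cos θ = (u·v)/(|u||v|) = -0.4203, so θ = 114.86°.

114.86°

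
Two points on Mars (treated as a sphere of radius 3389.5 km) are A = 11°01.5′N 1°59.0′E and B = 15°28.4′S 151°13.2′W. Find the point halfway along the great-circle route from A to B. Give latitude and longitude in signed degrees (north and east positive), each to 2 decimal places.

Central angle δ = 2.6801 rad. Interpolating on the sphere with fraction f = 0.5:
P = [sin((1−f)δ)·A + sin(fδ)·B] / sin δ = 2.1864·A + 2.1864·B in Cartesian coordinates,
giving P = (0.2979, -0.9402, -0.1652), i.e. latitude -9.51°, longitude -72.42°.

-9.51°, -72.42°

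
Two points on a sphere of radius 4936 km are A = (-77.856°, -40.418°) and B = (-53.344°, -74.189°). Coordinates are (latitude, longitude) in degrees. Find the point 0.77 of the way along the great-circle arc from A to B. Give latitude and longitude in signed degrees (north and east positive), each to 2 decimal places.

-59.38°, -71.05°

Central angle δ = 0.4763 rad. Interpolating on the sphere with fraction f = 0.77:
P = [sin((1−f)δ)·A + sin(fδ)·B] / sin δ = 0.2385·A + 0.7821·B in Cartesian coordinates,
giving P = (0.1654, -0.4818, -0.8605), i.e. latitude -59.38°, longitude -71.05°.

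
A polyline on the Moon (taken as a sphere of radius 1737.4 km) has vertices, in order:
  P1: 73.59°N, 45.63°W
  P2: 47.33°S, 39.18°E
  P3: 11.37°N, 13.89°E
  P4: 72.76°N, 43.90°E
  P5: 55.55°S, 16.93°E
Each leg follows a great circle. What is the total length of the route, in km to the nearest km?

11823 km

Leg P1→P2: central angle 2.3295 rad, distance 4047.3 km.
Leg P2→P3: central angle 1.0975 rad, distance 1906.8 km.
Leg P3→P4: central angle 1.1153 rad, distance 1937.8 km.
Leg P4→P5: central angle 2.2629 rad, distance 3931.5 km.
Total: 4047.3 + 1906.8 + 1937.8 + 3931.5 ≈ 11823 km.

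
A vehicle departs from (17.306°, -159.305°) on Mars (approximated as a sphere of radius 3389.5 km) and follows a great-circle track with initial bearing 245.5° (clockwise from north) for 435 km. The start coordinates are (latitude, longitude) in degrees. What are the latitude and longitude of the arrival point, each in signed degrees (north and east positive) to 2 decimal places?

Angular distance δ = d/R = 435/3389.5 = 0.12834 rad; initial bearing θ = 4.2848 rad.
sin φ₂ = sin φ₁ cos δ + cos φ₁ sin δ cos θ = (0.2975)(0.9918) + (0.9547)(0.1280)(-0.4147) = 0.2444, so φ₂ = 14.14°.
Δλ = atan2(sin θ sin δ cos φ₁, cos δ − sin φ₁ sin φ₂) = atan2(-0.1112, 0.9191) = -6.898°.
λ₂ = -159.305° − 6.898° = -166.20°.

14.14°, -166.20°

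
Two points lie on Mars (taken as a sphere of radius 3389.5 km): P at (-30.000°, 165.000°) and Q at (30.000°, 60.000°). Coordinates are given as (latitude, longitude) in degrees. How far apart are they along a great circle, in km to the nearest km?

6884 km

Let φ₁ = -0.5236 rad, φ₂ = 0.5236 rad, and Δλ = -1.8326 rad.
cos c = sin φ₁ sin φ₂ + cos φ₁ cos φ₂ cos Δλ = (-0.5000)(0.5000) + (0.8660)(0.8660)(-0.2588) = -0.44411,
so c = arccos(-0.44411) = 2.03098 rad.
Distance = R·c = 3389.5 × 2.0310 ≈ 6884 km.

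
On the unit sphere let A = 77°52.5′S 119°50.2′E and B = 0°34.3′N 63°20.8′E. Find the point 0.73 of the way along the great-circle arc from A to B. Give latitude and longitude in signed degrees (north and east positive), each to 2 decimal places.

-21.71°, 67.53°

Central angle δ = 1.4644 rad. Interpolating on the sphere with fraction f = 0.73:
P = [sin((1−f)δ)·A + sin(fδ)·B] / sin δ = 0.3874·A + 0.8817·B in Cartesian coordinates,
giving P = (0.3550, 0.8586, -0.3699), i.e. latitude -21.71°, longitude 67.53°.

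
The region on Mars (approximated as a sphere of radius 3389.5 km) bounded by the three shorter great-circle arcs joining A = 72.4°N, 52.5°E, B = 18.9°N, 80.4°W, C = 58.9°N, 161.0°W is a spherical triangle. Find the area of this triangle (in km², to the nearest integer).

6889645 km²

Side lengths (central angles): a = 1.2056, b = 0.8149, c = 1.4565 rad; semiperimeter s = 1.7385.
By l'Huilier's theorem, tan(E/4) = √[tan(s/2) tan((s−a)/2) tan((s−b)/2) tan((s−c)/2)], giving spherical excess E = 0.5997 rad.
Area = E·R² = 0.5997 × (3389.5)² ≈ 6889645 km².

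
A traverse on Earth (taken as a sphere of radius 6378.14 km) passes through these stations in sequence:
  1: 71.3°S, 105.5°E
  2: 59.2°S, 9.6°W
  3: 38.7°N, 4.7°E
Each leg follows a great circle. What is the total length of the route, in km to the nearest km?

Leg 1→2: central angle 0.7318 rad, distance 4667.5 km.
Leg 2→3: central angle 1.7212 rad, distance 10978.0 km.
Total: 4667.5 + 10978.0 ≈ 15645 km.

15645 km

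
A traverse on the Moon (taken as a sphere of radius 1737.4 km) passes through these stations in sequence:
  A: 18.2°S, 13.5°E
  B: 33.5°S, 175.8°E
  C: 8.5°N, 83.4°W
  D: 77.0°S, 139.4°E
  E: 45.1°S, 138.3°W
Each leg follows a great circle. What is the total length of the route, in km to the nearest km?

11578 km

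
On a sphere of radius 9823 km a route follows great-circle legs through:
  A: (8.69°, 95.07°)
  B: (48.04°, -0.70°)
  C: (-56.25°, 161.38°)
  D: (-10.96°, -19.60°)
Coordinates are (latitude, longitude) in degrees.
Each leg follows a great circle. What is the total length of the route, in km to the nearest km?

Leg A→B: central angle 1.5249 rad, distance 14978.9 km.
Leg B→C: central angle 2.9033 rad, distance 28518.6 km.
Leg C→D: central angle 1.9685 rad, distance 19336.3 km.
Total: 14978.9 + 28518.6 + 19336.3 ≈ 62834 km.

62834 km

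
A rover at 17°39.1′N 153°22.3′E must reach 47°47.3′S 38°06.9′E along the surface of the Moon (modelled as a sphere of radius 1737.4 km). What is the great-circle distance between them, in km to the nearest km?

3634 km

Let φ₁ = 0.3081 rad, φ₂ = -0.8341 rad, and Δλ = -2.0116 rad.
cos c = sin φ₁ sin φ₂ + cos φ₁ cos φ₂ cos Δλ = (0.3032)(-0.7407) + (0.9529)(0.6719)(-0.4267) = -0.49777,
so c = arccos(-0.49777) = 2.09182 rad.
Distance = R·c = 1737.4 × 2.0918 ≈ 3634 km.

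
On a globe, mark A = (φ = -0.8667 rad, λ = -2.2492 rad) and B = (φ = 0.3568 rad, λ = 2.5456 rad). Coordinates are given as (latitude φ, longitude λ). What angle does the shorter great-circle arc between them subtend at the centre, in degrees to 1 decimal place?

102.5°

With latitudes φ₁ = -49.658°, φ₂ = 20.443° and longitude difference Δλ = -85.278°:
cos c = sin φ₁ sin φ₂ + cos φ₁ cos φ₂ cos Δλ = (-0.7622)(0.3493) + (0.6473)(0.9370)(0.0823) = -0.21629,
so c = arccos(-0.21629) = 1.78881 rad.
So the angular separation is 102.5°.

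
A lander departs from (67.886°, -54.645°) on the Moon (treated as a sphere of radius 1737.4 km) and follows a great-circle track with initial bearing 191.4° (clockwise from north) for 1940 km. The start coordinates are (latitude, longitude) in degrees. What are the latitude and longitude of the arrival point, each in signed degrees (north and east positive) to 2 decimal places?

4.29°, -64.91°

Angular distance δ = d/R = 1940/1737.4 = 1.11661 rad; initial bearing θ = 3.3406 rad.
sin φ₂ = sin φ₁ cos δ + cos φ₁ sin δ cos θ = (0.9264)(0.4387) + (0.3765)(0.8986)(-0.9803) = 0.0748, so φ₂ = 4.29°.
Δλ = atan2(sin θ sin δ cos φ₁, cos δ − sin φ₁ sin φ₂) = atan2(-0.0669, 0.3694) = -10.260°.
λ₂ = -54.645° − 10.260° = -64.91°.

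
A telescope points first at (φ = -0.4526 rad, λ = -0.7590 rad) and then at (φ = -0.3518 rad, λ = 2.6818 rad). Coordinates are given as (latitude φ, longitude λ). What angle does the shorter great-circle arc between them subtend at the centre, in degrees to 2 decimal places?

Let φ₁ = -0.4526 rad, φ₂ = -0.3518 rad, and Δλ = -2.8424 rad.
cos c = sin φ₁ sin φ₂ + cos φ₁ cos φ₂ cos Δλ = (-0.4373)(-0.3446) + (0.8993)(0.9388)(-0.9556) = -0.65603,
so c = arccos(-0.65603) = 2.28635 rad.
So the angular separation is 131.00°.

131.00°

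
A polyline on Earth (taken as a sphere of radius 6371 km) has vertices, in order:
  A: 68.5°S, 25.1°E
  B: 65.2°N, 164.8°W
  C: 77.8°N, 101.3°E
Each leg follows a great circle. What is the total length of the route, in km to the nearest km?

Leg A→B: central angle 3.0527 rad, distance 19448.8 km.
Leg B→C: central angle 0.4923 rad, distance 3136.5 km.
Total: 19448.8 + 3136.5 ≈ 22585 km.

22585 km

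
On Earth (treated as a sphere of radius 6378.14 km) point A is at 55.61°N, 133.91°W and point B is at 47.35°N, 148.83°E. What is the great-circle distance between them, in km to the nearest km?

5150 km

Let φ₁ = 0.9706 rad, φ₂ = 0.8264 rad, and Δλ = -1.3484 rad.
Haversine: a = sin²(Δφ/2) + cos φ₁ cos φ₂ sin²(Δλ/2) = 0.0052 + (0.5648)(0.6775)(0.3897) = 0.15433.
Central angle c = 2·arcsin(√a) = 0.80746 rad.
Distance = R·c = 6378.14 × 0.8075 ≈ 5150 km.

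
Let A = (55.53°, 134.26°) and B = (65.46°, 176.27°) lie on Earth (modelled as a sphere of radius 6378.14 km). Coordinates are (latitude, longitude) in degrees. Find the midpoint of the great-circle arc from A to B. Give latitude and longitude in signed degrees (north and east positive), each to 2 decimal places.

Central angle δ = 0.3908 rad. Interpolating on the sphere with fraction f = 0.5:
P = [sin((1−f)δ)·A + sin(fδ)·B] / sin δ = 0.5097·A + 0.5097·B in Cartesian coordinates,
giving P = (-0.4126, 0.2204, 0.8839), i.e. latitude 62.11°, longitude 151.89°.

62.11°, 151.89°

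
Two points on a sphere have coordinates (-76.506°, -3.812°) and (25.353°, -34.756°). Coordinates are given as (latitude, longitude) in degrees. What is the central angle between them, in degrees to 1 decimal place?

Let φ₁ = -1.3353 rad, φ₂ = 0.4425 rad, and Δλ = -0.5401 rad.
Haversine: a = sin²(Δφ/2) + cos φ₁ cos φ₂ sin²(Δλ/2) = 0.6028 + (0.2333)(0.9037)(0.0712) = 0.61776.
Central angle c = 2·arcsin(√a) = 1.80855 rad.
So the angular separation is 103.6°.

103.6°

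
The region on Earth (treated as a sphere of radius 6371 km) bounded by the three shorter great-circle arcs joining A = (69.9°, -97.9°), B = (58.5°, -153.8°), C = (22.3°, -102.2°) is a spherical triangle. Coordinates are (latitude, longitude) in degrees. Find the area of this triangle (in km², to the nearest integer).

Side lengths (central angles): a = 0.8972, b = 0.8320, c = 0.4479 rad; semiperimeter s = 1.0885.
By l'Huilier's theorem, tan(E/4) = √[tan(s/2) tan((s−a)/2) tan((s−b)/2) tan((s−c)/2)], giving spherical excess E = 0.1992 rad.
Area = E·R² = 0.1992 × (6371)² ≈ 8086647 km².

8086647 km²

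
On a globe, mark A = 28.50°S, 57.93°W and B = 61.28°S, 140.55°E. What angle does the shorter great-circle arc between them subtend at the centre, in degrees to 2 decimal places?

88.97°

In radians: φ₁ = -0.4974, φ₂ = -1.0695, Δλ = -161.520° = -2.8191 rad.
cos c = sin φ₁ sin φ₂ + cos φ₁ cos φ₂ cos Δλ = (-0.4772)(-0.8770) + (0.8788)(0.4805)(-0.9484) = 0.01794,
so c = arccos(0.01794) = 1.55286 rad.
So the angular separation is 88.97°.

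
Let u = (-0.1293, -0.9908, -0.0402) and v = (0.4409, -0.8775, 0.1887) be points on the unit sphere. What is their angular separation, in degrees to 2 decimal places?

36.41°

u·v = 0.8048; |u| = 1.0000, |v| = 1.0000.
cos θ = (u·v)/(|u||v|) = 0.8048, so θ = 36.41°.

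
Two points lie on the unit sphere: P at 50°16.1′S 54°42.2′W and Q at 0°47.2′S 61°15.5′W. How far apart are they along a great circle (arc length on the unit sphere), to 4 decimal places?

Let φ₁ = -0.8773 rad, φ₂ = -0.0137 rad, and Δλ = -0.1144 rad.
Haversine: a = sin²(Δφ/2) + cos φ₁ cos φ₂ sin²(Δλ/2) = 0.1752 + (0.6392)(0.9999)(0.0033) = 0.17724.
Central angle c = 2·arcsin(√a) = 0.86910 rad.
On the unit sphere the arc length equals the central angle: 0.8691.

0.8691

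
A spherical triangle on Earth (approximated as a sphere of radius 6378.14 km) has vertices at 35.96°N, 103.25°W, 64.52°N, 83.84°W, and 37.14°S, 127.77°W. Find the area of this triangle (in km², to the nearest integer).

1459088 km²

Side lengths (central angles): a = 1.8735, b = 1.3361, c = 0.5384 rad; semiperimeter s = 1.8740.
By l'Huilier's theorem, tan(E/4) = √[tan(s/2) tan((s−a)/2) tan((s−b)/2) tan((s−c)/2)], giving spherical excess E = 0.0359 rad.
Area = E·R² = 0.0359 × (6378.14)² ≈ 1459088 km².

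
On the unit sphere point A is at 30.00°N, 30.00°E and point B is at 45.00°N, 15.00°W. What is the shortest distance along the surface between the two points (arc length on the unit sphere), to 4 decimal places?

0.6656

Let φ₁ = 0.5236 rad, φ₂ = 0.7854 rad, and Δλ = -0.7854 rad.
cos c = sin φ₁ sin φ₂ + cos φ₁ cos φ₂ cos Δλ = (0.5000)(0.7071) + (0.8660)(0.7071)(0.7071) = 0.78657,
so c = arccos(0.78657) = 0.66557 rad.
On the unit sphere the arc length equals the central angle: 0.6656.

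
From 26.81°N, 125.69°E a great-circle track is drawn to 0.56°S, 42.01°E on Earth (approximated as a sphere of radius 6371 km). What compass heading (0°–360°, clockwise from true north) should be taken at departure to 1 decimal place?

With φ₁ = 0.4679, φ₂ = -0.0098, Δλ = -1.4605 rad, the forward-azimuth formula gives
θ = atan2( sin Δλ cos φ₂ , cos φ₁ sin φ₂ − sin φ₁ cos φ₂ cos Δλ ) = atan2(-0.9939, -0.0584) = -93.36°.
Adding 360° brings this into [0°, 360°): 266.6°.

266.6°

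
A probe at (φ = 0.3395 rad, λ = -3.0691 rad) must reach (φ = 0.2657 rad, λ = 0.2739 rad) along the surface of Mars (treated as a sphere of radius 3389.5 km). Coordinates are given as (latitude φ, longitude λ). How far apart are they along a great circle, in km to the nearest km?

8490 km

In radians: φ₁ = 0.3395, φ₂ = 0.2657, Δλ = -168.460° = -2.9402 rad.
cos c = sin φ₁ sin φ₂ + cos φ₁ cos φ₂ cos Δλ = (0.3330)(0.2626) + (0.9429)(0.9649)(-0.9798) = -0.80400,
so c = arccos(-0.80400) = 2.50478 rad.
Distance = R·c = 3389.5 × 2.5048 ≈ 8490 km.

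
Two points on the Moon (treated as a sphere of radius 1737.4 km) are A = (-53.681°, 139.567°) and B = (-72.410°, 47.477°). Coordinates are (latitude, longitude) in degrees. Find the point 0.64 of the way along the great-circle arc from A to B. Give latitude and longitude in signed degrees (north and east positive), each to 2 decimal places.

Central angle δ = 0.7051 rad. Interpolating on the sphere with fraction f = 0.64:
P = [sin((1−f)δ)·A + sin(fδ)·B] / sin δ = 0.3875·A + 0.6729·B in Cartesian coordinates,
giving P = (-0.0372, 0.2987, -0.9536), i.e. latitude -72.48°, longitude 97.11°.

-72.48°, 97.11°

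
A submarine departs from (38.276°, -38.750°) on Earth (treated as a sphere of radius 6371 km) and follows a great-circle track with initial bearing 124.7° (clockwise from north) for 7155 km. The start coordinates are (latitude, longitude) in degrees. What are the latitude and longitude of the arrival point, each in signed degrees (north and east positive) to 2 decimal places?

-7.74°, 9.66°

Angular distance δ = d/R = 7155/6371 = 1.12306 rad; initial bearing θ = 2.1764 rad.
sin φ₂ = sin φ₁ cos δ + cos φ₁ sin δ cos θ = (0.6195)(0.4329) + (0.7850)(0.9014)(-0.5693) = -0.1347, so φ₂ = -7.74°.
Δλ = atan2(sin θ sin δ cos φ₁, cos δ − sin φ₁ sin φ₂) = atan2(0.5818, 0.5164) = 48.410°.
λ₂ = -38.750° + 48.410° = 9.66°.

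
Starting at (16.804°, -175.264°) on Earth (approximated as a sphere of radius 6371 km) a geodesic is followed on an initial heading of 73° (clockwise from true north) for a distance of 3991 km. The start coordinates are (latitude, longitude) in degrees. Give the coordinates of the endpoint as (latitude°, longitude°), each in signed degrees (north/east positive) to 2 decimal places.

23.47°, -137.59°

Angular distance δ = d/R = 3991/6371 = 0.62643 rad; initial bearing θ = 1.2741 rad.
sin φ₂ = sin φ₁ cos δ + cos φ₁ sin δ cos θ = (0.2891)(0.8101) + (0.9573)(0.5863)(0.2924) = 0.3983, so φ₂ = 23.47°.
Δλ = atan2(sin θ sin δ cos φ₁, cos δ − sin φ₁ sin φ₂) = atan2(0.5367, 0.6950) = 37.677°.
λ₂ = -175.264° + 37.677° = -137.59°.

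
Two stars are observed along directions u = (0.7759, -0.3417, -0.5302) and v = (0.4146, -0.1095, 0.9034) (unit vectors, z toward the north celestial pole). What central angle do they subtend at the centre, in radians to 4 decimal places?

1.6910 rad

u·v = -0.1199; |u| = 0.9999, |v| = 1.0000.
cos θ = (u·v)/(|u||v|) = -0.1199, so θ = 1.6910 rad.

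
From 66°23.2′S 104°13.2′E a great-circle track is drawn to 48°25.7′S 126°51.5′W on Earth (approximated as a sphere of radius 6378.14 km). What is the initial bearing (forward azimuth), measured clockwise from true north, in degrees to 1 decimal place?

Δλ = 128.922° = 2.2501 rad.
y = sin Δλ · cos φ₂ = (0.7780)(0.6636) = 0.5163
x = cos φ₁ sin φ₂ − sin φ₁ cos φ₂ cos Δλ = (0.4006)(-0.7481) − (-0.9163)(0.6636)(-0.6283) = -0.6816
θ = atan2(y, x) = 142.86°, so the bearing is 142.9°.

142.9°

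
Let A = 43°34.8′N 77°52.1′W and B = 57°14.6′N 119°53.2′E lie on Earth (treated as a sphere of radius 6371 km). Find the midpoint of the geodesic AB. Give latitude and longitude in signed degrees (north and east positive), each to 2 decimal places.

80.13°, -116.14°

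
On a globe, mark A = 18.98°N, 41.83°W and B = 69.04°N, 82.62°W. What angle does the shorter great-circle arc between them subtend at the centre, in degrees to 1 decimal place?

Let φ₁ = 0.3313 rad, φ₂ = 1.2050 rad, and Δλ = -0.7119 rad.
cos c = sin φ₁ sin φ₂ + cos φ₁ cos φ₂ cos Δλ = (0.3252)(0.9338) + (0.9456)(0.3577)(0.7571) = 0.55982,
so c = arccos(0.55982) = 0.97662 rad.
So the angular separation is 56.0°.

56.0°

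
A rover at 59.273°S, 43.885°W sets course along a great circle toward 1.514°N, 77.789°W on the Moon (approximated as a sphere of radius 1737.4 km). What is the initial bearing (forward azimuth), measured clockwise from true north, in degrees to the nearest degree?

With φ₁ = -1.0345, φ₂ = 0.0264, Δλ = -0.5917 rad, the forward-azimuth formula gives
θ = atan2( sin Δλ cos φ₂ , cos φ₁ sin φ₂ − sin φ₁ cos φ₂ cos Δλ ) = atan2(-0.5576, 0.7267) = -37.50°.
Adding 360° brings this into [0°, 360°): 323°.

323°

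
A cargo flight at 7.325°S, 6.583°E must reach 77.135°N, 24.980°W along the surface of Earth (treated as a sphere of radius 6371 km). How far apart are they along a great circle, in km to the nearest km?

In radians: φ₁ = -0.1278, φ₂ = 1.3463, Δλ = -31.563° = -0.5509 rad.
Haversine: a = sin²(Δφ/2) + cos φ₁ cos φ₂ sin²(Δλ/2) = 0.4517 + (0.9918)(0.2227)(0.0740) = 0.46806.
Central angle c = 2·arcsin(√a) = 1.50688 rad.
Distance = R·c = 6371 × 1.5069 ≈ 9600 km.

9600 km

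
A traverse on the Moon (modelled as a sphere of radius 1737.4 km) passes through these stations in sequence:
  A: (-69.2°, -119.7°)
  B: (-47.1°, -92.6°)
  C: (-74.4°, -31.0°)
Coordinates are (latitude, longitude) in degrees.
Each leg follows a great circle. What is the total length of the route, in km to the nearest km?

Leg A→B: central angle 0.4510 rad, distance 783.7 km.
Leg B→C: central angle 0.6557 rad, distance 1139.2 km.
Total: 783.7 + 1139.2 ≈ 1923 km.

1923 km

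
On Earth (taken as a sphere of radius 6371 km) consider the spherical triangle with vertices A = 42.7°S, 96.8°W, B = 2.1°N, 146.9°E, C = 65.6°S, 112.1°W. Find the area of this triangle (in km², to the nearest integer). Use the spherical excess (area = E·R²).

Side lengths (central angles): a = 1.6832, b = 0.4265, c = 1.9286 rad; semiperimeter s = 2.0191.
By l'Huilier's theorem, tan(E/4) = √[tan(s/2) tan((s−a)/2) tan((s−b)/2) tan((s−c)/2)], giving spherical excess E = 0.4451 rad.
Area = E·R² = 0.4451 × (6371)² ≈ 18067619 km².

18067619 km²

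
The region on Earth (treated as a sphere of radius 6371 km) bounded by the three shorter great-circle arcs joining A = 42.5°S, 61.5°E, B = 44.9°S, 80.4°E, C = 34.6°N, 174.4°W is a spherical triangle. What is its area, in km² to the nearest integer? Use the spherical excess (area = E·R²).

Side lengths (central angles): a = 2.1576, b = 2.3802, c = 0.2416 rad; semiperimeter s = 2.3897.
By l'Huilier's theorem, tan(E/4) = √[tan(s/2) tan((s−a)/2) tan((s−b)/2) tan((s−c)/2)], giving spherical excess E = 0.2031 rad.
Area = E·R² = 0.2031 × (6371)² ≈ 8243185 km².

8243185 km²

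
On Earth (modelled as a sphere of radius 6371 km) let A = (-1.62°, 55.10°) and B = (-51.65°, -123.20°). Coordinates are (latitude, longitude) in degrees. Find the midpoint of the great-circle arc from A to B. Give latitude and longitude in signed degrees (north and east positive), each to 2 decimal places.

-64.94°, 52.32°

Central angle δ = 2.2115 rad. Interpolating on the sphere with fraction f = 0.5:
P = [sin((1−f)δ)·A + sin(fδ)·B] / sin δ = 1.1149·A + 1.1149·B in Cartesian coordinates,
giving P = (0.2589, 0.3352, -0.9059), i.e. latitude -64.94°, longitude 52.32°.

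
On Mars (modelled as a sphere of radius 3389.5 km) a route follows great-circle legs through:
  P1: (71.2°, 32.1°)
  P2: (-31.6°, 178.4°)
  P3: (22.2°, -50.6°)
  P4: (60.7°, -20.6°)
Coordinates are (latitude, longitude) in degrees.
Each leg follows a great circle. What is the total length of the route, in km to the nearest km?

Leg P1→P2: central angle 2.3809 rad, distance 8070.2 km.
Leg P2→P3: central angle 2.3679 rad, distance 8026.0 km.
Leg P3→P4: central angle 0.7642 rad, distance 2590.4 km.
Total: 8070.2 + 8026.0 + 2590.4 ≈ 18687 km.

18687 km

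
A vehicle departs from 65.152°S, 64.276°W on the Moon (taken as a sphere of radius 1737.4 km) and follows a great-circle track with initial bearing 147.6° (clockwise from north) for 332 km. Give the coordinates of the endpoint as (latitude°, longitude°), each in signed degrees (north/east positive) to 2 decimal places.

Angular distance δ = d/R = 332/1737.4 = 0.19109 rad; initial bearing θ = 2.5761 rad.
sin φ₂ = sin φ₁ cos δ + cos φ₁ sin δ cos θ = (-0.9074)(0.9818) + (0.4202)(0.1899)(-0.8443) = -0.9583, so φ₂ = -73.39°.
Δλ = atan2(sin θ sin δ cos φ₁, cos δ − sin φ₁ sin φ₂) = atan2(0.0428, 0.1122) = 20.861°.
λ₂ = -64.276° + 20.861° = -43.41°.

-73.39°, -43.41°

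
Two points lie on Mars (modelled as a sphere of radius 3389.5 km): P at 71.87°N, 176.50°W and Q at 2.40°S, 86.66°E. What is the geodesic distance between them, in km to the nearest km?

5585 km

In radians: φ₁ = 1.2544, φ₂ = -0.0419, Δλ = -96.840° = -1.6902 rad.
cos c = sin φ₁ sin φ₂ + cos φ₁ cos φ₂ cos Δλ = (0.9504)(-0.0419) + (0.3112)(0.9991)(-0.1191) = -0.07682,
so c = arccos(-0.07682) = 1.64770 rad.
Distance = R·c = 3389.5 × 1.6477 ≈ 5585 km.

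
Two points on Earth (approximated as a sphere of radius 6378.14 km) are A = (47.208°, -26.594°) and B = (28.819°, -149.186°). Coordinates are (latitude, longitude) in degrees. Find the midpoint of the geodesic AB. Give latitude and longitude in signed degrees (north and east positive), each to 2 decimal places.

The central angle between A and B is δ = 1.5377 rad.
With f = 0.5, the slerp weights are sin((1−f)δ)/sin δ = 0.6957 and sin(fδ)/sin δ = 0.6957.
Weighted sum of the unit vectors: (0.6957)·(0.6075,-0.3041,0.7338) + (0.6957)·(-0.7525,-0.4488,0.4820) = (-0.1009, -0.5238, 0.8459).
Converting back: φ = atan2(z, √(x²+y²)) = 57.76°, λ = atan2(y, x) = -100.90°.

57.76°, -100.90°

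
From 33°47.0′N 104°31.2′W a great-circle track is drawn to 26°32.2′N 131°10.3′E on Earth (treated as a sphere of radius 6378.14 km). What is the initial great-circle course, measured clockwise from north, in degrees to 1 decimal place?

With φ₁ = 0.5896, φ₂ = 0.4632, Δλ = -2.1696 rad, the forward-azimuth formula gives
θ = atan2( sin Δλ cos φ₂ , cos φ₁ sin φ₂ − sin φ₁ cos φ₂ cos Δλ ) = atan2(-0.7390, 0.6517) = -48.59°.
Adding 360° brings this into [0°, 360°): 311.4°.

311.4°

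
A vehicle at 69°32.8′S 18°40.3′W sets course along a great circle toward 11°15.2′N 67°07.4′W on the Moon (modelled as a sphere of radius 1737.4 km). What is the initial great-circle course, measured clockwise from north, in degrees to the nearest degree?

Δλ = -48.452° = -0.8456 rad.
y = sin Δλ · cos φ₂ = (-0.7484)(0.9808) = -0.7340
x = cos φ₁ sin φ₂ − sin φ₁ cos φ₂ cos Δλ = (0.3494)(0.1951) − (-0.9370)(0.9808)(0.6633) = 0.6777
θ = atan2(y, x) = -47.28°; adding 360° gives 313°.

313°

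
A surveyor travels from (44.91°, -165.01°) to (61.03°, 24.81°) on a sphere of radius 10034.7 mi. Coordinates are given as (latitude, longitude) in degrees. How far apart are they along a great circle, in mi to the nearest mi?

12918 mi

Let φ₁ = 0.7838 rad, φ₂ = 1.0652 rad, and Δλ = -2.9702 rad.
cos c = sin φ₁ sin φ₂ + cos φ₁ cos φ₂ cos Δλ = (0.7060)(0.8749) + (0.7082)(0.4844)(-0.9853) = 0.27966,
so c = arccos(0.27966) = 1.28736 rad.
Distance = R·c = 10034.7 × 1.2874 ≈ 12918 mi.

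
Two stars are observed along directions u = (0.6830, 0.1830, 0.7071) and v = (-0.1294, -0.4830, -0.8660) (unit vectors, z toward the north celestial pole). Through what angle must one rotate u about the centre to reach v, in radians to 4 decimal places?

u·v = -0.7891; |u| = 1.0000, |v| = 1.0000.
cos θ = (u·v)/(|u||v|) = -0.7891, so θ = 2.4802 rad.

2.4802 rad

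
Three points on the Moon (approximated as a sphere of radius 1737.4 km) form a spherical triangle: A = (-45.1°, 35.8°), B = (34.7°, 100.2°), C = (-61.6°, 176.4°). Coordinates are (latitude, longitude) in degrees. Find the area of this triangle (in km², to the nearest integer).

4912991 km²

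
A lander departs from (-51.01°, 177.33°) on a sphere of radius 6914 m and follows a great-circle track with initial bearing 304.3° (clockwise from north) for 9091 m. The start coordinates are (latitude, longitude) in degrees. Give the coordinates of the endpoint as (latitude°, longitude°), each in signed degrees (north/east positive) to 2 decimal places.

Angular distance δ = d/R = 9091/6914 = 1.31487 rad; initial bearing θ = 5.3110 rad.
sin φ₂ = sin φ₁ cos δ + cos φ₁ sin δ cos θ = (-0.7773)(0.2531) + (0.6292)(0.9674)(0.5635) = 0.1463, so φ₂ = 8.41°.
Δλ = atan2(sin θ sin δ cos φ₁, cos δ − sin φ₁ sin φ₂) = atan2(-0.5028, 0.3668) = -53.889°.
λ₂ = 177.330° − 53.889° = 123.44°.

8.41°, 123.44°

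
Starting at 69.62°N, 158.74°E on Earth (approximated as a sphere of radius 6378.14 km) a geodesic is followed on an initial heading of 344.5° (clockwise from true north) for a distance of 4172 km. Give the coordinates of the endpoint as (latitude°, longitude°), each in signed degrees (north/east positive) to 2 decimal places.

Angular distance δ = d/R = 4172/6378.14 = 0.65411 rad; initial bearing θ = 6.0127 rad.
sin φ₂ = sin φ₁ cos δ + cos φ₁ sin δ cos θ = (0.9374)(0.7936) + (0.3482)(0.6085)(0.9636) = 0.9481, so φ₂ = 71.46°.
Δλ = atan2(sin θ sin δ cos φ₁, cos δ − sin φ₁ sin φ₂) = atan2(-0.0566, -0.0952) = -149.245°.
λ₂ = 158.740° − 149.245° = 9.49°.

71.46°, 9.49°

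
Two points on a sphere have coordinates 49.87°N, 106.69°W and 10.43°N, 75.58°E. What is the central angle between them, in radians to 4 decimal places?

With latitudes φ₁ = 49.870°, φ₂ = 10.430° and longitude difference Δλ = -177.730°:
Haversine: a = sin²(Δφ/2) + cos φ₁ cos φ₂ sin²(Δλ/2) = 0.1139 + (0.6445)(0.9835)(0.9996) = 0.74748.
Central angle c = 2·arcsin(√a) = 2.08859 rad.
So the angular separation is 2.0886 rad.

2.0886 rad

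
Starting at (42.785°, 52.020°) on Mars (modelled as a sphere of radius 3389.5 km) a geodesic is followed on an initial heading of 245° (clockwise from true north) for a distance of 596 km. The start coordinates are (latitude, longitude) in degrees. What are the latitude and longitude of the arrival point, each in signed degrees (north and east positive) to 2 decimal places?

Angular distance δ = d/R = 596/3389.5 = 0.17584 rad; initial bearing θ = 4.2761 rad.
sin φ₂ = sin φ₁ cos δ + cos φ₁ sin δ cos θ = (0.6792)(0.9846) + (0.7339)(0.1749)(-0.4226) = 0.6145, so φ₂ = 37.92°.
Δλ = atan2(sin θ sin δ cos φ₁, cos δ − sin φ₁ sin φ₂) = atan2(-0.1164, 0.5672) = -11.593°.
λ₂ = 52.020° − 11.593° = 40.43°.

37.92°, 40.43°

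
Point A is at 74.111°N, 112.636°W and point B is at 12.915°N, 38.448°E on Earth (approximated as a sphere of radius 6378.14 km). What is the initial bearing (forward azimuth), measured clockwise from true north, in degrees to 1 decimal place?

With φ₁ = 1.2935, φ₂ = 0.2254, Δλ = 2.6369 rad, the forward-azimuth formula gives
θ = atan2( sin Δλ cos φ₂ , cos φ₁ sin φ₂ − sin φ₁ cos φ₂ cos Δλ ) = atan2(0.4713, 0.8818) = 28.12°.
So the initial bearing is 28.1°.

28.1°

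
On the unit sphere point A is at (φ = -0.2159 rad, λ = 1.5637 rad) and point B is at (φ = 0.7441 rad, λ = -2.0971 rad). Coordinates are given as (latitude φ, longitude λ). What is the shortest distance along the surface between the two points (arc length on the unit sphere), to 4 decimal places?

In radians: φ₁ = -0.2159, φ₂ = 0.7441, Δλ = 150.252° = 2.6224 rad.
cos c = sin φ₁ sin φ₂ + cos φ₁ cos φ₂ cos Δλ = (-0.2142)(0.6773) + (0.9768)(0.7357)(-0.8682) = -0.76901,
so c = arccos(-0.76901) = 2.44809 rad.
On the unit sphere the arc length equals the central angle: 2.4481.

2.4481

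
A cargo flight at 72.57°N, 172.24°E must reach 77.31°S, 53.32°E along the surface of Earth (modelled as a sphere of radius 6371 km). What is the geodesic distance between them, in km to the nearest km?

In radians: φ₁ = 1.2666, φ₂ = -1.3493, Δλ = -118.920° = -2.0755 rad.
cos c = sin φ₁ sin φ₂ + cos φ₁ cos φ₂ cos Δλ = (0.9541)(-0.9756) + (0.2995)(0.2197)(-0.4836) = -0.96260,
so c = arccos(-0.96260) = 2.86723 rad.
Distance = R·c = 6371 × 2.8672 ≈ 18267 km.

18267 km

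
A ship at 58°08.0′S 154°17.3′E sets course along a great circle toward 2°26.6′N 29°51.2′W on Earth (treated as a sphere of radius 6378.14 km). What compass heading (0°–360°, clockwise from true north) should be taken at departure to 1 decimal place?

Δλ = 175.858° = 3.0693 rad.
y = sin Δλ · cos φ₂ = (0.0722)(0.9991) = 0.0722
x = cos φ₁ sin φ₂ − sin φ₁ cos φ₂ cos Δλ = (0.5279)(0.0426) − (-0.8493)(0.9991)(-0.9974) = -0.8238
θ = atan2(y, x) = 174.99°, so the bearing is 175.0°.

175.0°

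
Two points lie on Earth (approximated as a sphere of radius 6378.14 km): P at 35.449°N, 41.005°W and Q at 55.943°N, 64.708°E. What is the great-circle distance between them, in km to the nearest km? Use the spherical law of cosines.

7691 km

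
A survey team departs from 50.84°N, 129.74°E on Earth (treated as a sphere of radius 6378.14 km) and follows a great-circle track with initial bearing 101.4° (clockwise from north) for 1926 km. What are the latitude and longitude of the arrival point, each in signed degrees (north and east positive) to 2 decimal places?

Angular distance δ = d/R = 1926/6378.14 = 0.30197 rad; initial bearing θ = 1.7698 rad.
sin φ₂ = sin φ₁ cos δ + cos φ₁ sin δ cos θ = (0.7754)(0.9548) + (0.6315)(0.2974)(-0.1977) = 0.7032, so φ₂ = 44.68°.
Δλ = atan2(sin θ sin δ cos φ₁, cos δ − sin φ₁ sin φ₂) = atan2(0.1841, 0.4095) = 24.206°.
λ₂ = 129.740° + 24.206° = 153.95°.

44.68°, 153.95°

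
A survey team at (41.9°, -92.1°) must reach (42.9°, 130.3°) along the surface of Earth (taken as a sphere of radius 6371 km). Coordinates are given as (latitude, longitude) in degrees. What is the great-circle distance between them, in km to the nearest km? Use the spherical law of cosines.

9676 km

In radians: φ₁ = 0.7313, φ₂ = 0.7487, Δλ = -137.600° = -2.4016 rad.
cos c = sin φ₁ sin φ₂ + cos φ₁ cos φ₂ cos Δλ = (0.6678)(0.6807) + (0.7443)(0.7325)(-0.7385) = 0.05197,
so c = arccos(0.05197) = 1.51880 rad.
Distance = R·c = 6371 × 1.5188 ≈ 9676 km.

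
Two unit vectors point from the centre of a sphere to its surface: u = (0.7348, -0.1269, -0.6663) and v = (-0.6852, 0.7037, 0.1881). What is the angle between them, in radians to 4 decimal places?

2.3719 rad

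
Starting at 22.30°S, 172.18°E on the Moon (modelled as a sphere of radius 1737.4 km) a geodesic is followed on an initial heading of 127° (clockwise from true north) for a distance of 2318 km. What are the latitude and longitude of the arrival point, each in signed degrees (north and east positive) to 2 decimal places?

-39.07°, -97.44°

Angular distance δ = d/R = 2318/1737.4 = 1.33418 rad; initial bearing θ = 2.2166 rad.
sin φ₂ = sin φ₁ cos δ + cos φ₁ sin δ cos θ = (-0.3795)(0.2344) + (0.9252)(0.9721)(-0.6018) = -0.6302, so φ₂ = -39.07°.
Δλ = atan2(sin θ sin δ cos φ₁, cos δ − sin φ₁ sin φ₂) = atan2(0.7183, -0.0047) = 90.377°.
λ₂ = 172.180° + 90.377° = 262.56° → -97.44° after wrapping to (−180°, 180°].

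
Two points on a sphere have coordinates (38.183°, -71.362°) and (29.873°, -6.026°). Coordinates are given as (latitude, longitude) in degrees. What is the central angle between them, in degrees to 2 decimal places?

Let φ₁ = 0.6664 rad, φ₂ = 0.5214 rad, and Δλ = 1.1403 rad.
Haversine: a = sin²(Δφ/2) + cos φ₁ cos φ₂ sin²(Δλ/2) = 0.0052 + (0.7860)(0.8671)(0.2914) = 0.20384.
Central angle c = 2·arcsin(√a) = 0.93685 rad.
So the angular separation is 53.68°.

53.68°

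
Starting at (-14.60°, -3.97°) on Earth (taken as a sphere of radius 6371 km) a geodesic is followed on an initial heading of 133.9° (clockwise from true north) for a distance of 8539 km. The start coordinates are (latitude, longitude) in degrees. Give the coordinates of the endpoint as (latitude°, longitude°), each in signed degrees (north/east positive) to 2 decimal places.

Angular distance δ = d/R = 8539/6371 = 1.34029 rad; initial bearing θ = 2.3370 rad.
sin φ₂ = sin φ₁ cos δ + cos φ₁ sin δ cos θ = (-0.2521)(0.2285) + (0.9677)(0.9736)(-0.6934) = -0.7109, so φ₂ = -45.30°.
Δλ = atan2(sin θ sin δ cos φ₁, cos δ − sin φ₁ sin φ₂) = atan2(0.6788, 0.0493) = 85.848°.
λ₂ = -3.970° + 85.848° = 81.88°.

-45.30°, 81.88°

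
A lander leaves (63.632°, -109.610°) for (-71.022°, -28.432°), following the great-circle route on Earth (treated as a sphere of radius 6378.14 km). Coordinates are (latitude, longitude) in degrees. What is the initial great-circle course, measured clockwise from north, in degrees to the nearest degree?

Δλ = 81.178° = 1.4168 rad.
y = sin Δλ · cos φ₂ = (0.9882)(0.3252) = 0.3214
x = cos φ₁ sin φ₂ − sin φ₁ cos φ₂ cos Δλ = (0.4441)(-0.9456) − (0.8960)(0.3252)(0.1534) = -0.4647
θ = atan2(y, x) = 145.33°, so the bearing is 145°.

145°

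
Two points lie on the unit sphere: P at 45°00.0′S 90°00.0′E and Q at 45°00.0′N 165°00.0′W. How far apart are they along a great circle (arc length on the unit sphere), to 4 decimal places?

Let φ₁ = -0.7854 rad, φ₂ = 0.7854 rad, and Δλ = 1.8326 rad.
Haversine: a = sin²(Δφ/2) + cos φ₁ cos φ₂ sin²(Δλ/2) = 0.5000 + (0.7071)(0.7071)(0.6294) = 0.81470.
Central angle c = 2·arcsin(√a) = 2.25159 rad.
On the unit sphere the arc length equals the central angle: 2.2516.

2.2516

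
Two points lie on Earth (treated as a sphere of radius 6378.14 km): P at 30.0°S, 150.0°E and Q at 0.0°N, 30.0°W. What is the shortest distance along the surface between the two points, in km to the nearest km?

16698 km

With latitudes φ₁ = -30.000°, φ₂ = 0.000° and longitude difference Δλ = -180.000°:
cos c = sin φ₁ sin φ₂ + cos φ₁ cos φ₂ cos Δλ = (-0.5000)(0.0000) + (0.8660)(1.0000)(-1.0000) = -0.86603,
so c = arccos(-0.86603) = 2.61799 rad.
Distance = R·c = 6378.14 × 2.6180 ≈ 16698 km.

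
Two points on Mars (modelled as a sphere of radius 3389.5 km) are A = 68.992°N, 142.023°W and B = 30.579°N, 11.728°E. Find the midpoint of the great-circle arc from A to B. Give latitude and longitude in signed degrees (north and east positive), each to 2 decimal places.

68.70°, -4.65°

The central angle between A and B is δ = 1.3714 rad.
With f = 0.5, the slerp weights are sin((1−f)δ)/sin δ = 0.6460 and sin(fδ)/sin δ = 0.6460.
Weighted sum of the unit vectors: (0.6460)·(-0.2826,-0.2206,0.9335) + (0.6460)·(0.8430,0.1750,0.5087) = (0.3620, -0.0295, 0.9317).
Converting back: φ = atan2(z, √(x²+y²)) = 68.70°, λ = atan2(y, x) = -4.65°.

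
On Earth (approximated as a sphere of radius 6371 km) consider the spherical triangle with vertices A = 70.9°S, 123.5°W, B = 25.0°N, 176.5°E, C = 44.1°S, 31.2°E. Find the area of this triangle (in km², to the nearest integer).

75267703 km²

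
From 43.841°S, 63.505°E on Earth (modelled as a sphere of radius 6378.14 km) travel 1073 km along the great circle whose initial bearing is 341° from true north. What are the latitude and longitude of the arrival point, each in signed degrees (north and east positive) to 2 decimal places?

-34.66°, 59.71°

Angular distance δ = d/R = 1073/6378.14 = 0.16823 rad; initial bearing θ = 5.9516 rad.
sin φ₂ = sin φ₁ cos δ + cos φ₁ sin δ cos θ = (-0.6927)(0.9859) + (0.7213)(0.1674)(0.9455) = -0.5687, so φ₂ = -34.66°.
Δλ = atan2(sin θ sin δ cos φ₁, cos δ − sin φ₁ sin φ₂) = atan2(-0.0393, 0.5920) = -3.800°.
λ₂ = 63.505° − 3.800° = 59.71°.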